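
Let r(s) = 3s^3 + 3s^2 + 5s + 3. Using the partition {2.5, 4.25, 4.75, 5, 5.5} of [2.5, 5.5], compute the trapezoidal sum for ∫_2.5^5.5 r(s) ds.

908.63671875

Subinterval widths: 1.75, 0.5, 0.25, 0.5.
r(2.5) = 81.125, r(4.25) = 308.734375, r(4.75) = 415.953125, r(5) = 478, r(5.5) = 620.375.
On each subinterval the trapezoid contributes (Δs_i/2)·[r(s_{i-1}) + r(s_i)].
Sum = 908.63671875.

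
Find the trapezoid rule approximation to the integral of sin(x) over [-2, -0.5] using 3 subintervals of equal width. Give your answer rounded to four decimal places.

Δx = (-0.5 − (-2))/3 = 0.5.
f(-2) ≈ -0.9093, f(-1.5) ≈ -0.9975, f(-1) ≈ -0.8415, f(-0.5) ≈ -0.4794.
T_3 = (Δx/2)·[f(x_0) + 2f(x_1) + 2f(x_2) + f(x_3)].
Sum ≈ -1.2667.

-1.2667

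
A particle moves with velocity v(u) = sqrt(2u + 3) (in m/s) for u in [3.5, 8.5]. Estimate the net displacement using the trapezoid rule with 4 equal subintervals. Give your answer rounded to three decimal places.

19.261

Δu = (8.5 − 3.5)/4 = 1.25.
v(3.5) ≈ 3.162, v(4.75) ≈ 3.536, v(6) ≈ 3.873, v(7.25) ≈ 4.183, v(8.5) ≈ 4.472.
T_4 = (Δu/2)·[v(u_0) + 2v(u_1) + 2v(u_2) + 2v(u_3) + v(u_4)].
Sum ≈ 19.261.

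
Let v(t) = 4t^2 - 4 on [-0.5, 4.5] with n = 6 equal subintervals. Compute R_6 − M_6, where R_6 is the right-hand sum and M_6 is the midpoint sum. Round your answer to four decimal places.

R_6 ≈ 137.314815.
M_6 ≈ 100.509259.
R_6 − M_6 ≈ 36.8056.

36.8056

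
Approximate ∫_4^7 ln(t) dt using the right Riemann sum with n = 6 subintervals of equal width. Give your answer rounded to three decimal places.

Δt = (7 − 4)/6 = 0.5.
Right endpoints: 4.5, 5, 5.5, 6, 6.5, 7.
f(4.5) ≈ 1.504, f(5) ≈ 1.609, f(5.5) ≈ 1.705, f(6) ≈ 1.792, f(6.5) ≈ 1.872, f(7) ≈ 1.946.
Sum = Δt · [f(4.5) + f(5) + f(5.5) + ...].
Sum ≈ 5.214.

5.214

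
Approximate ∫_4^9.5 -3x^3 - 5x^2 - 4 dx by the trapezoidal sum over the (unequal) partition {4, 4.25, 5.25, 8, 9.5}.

Subinterval widths: 0.25, 1, 2.75, 1.5.
f(4) = -276, f(4.25) = -324.609375, f(5.25) = -575.921875, f(8) = -1860, f(9.5) = -3027.375.
On each subinterval the trapezoid contributes (Δx_i/2)·[f(x_{i-1}) + f(x_i)].
Sum = -7540.265625.

-7540.265625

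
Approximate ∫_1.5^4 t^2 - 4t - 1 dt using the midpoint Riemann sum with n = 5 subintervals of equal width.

Δt = (4 − 1.5)/5 = 0.5.
Midpoints: 1.75, 2.25, 2.75, 3.25, 3.75.
f(1.75) = -4.9375, f(2.25) = -4.9375, f(2.75) = -4.4375, f(3.25) = -3.4375, f(3.75) = -1.9375.
Sum = Δt · [f(1.75) + f(2.25) + f(2.75) + f(3.25) + f(3.75)].
Sum = -9.84375.

-9.84375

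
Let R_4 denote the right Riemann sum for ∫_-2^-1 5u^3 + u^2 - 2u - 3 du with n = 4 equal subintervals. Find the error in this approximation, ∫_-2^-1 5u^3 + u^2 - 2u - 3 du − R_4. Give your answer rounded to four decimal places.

Exact integral: ∫_-2^-1 f(u) du ≈ -16.416667.
R_4 = -12.890625.
Error ≈ -16.416667 − (-12.890625) ≈ -3.5260.

-3.5260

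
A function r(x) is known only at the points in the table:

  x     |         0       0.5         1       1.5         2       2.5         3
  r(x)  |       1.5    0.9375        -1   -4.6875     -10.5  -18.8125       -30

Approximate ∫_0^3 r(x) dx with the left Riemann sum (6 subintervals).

-16.28125

Δx = 0.5.
Sum = 0.5·[1.5 + 0.9375 + (-1) + (-4.6875) + (-10.5) + (-18.8125)] = -16.28125.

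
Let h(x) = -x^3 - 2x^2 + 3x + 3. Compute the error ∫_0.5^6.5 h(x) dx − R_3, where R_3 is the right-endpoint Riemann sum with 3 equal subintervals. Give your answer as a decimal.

Exact integral: ∫_0.5^6.5 h(x) dx = -548.25.
R_3 = -938.75.
Error = -548.25 − (-938.75) = 390.5.

390.5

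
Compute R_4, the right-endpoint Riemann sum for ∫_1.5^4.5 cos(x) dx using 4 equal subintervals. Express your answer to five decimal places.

-1.98714

Δx = (4.5 − 1.5)/4 = 0.75.
Right endpoints: 2.25, 3, 3.75, 4.5.
f(2.25) ≈ -0.62817, f(3) ≈ -0.98999, f(3.75) ≈ -0.82056, f(4.5) ≈ -0.21080.
Sum = Δx · [f(2.25) + f(3) + f(3.75) + f(4.5)].
Sum ≈ -1.98714.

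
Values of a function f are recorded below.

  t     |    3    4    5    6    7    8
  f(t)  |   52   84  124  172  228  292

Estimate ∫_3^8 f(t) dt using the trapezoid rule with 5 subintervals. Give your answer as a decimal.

Δt = 1.
T_5 = (1/2)·[52 + 2·84 + 2·124 + 2·172 + 2·228 + 292] = 780.

780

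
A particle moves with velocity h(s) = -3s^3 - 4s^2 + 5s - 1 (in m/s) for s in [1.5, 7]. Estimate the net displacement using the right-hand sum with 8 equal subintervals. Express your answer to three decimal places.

-2561.783

Δs = (7 − 1.5)/8 = 0.6875.
Right endpoints: 2.1875, 2.875, 3.5625, 4.25, 4.9375, 5.625, 6.3125, 7.
h(2.1875) = -166321/4096, h(2.875) = -46581/512, h(3.5625) = -694651/4096, h(4.25) = -282.296875, h(4.9375) = -1781517/4096, h(5.625) = -324287/512, h(6.3125) = -3618583/4096, h(7) = -1191.
Sum = Δs · [h(2.1875) + h(2.875) + h(3.5625) + ...].
Sum ≈ -2561.783.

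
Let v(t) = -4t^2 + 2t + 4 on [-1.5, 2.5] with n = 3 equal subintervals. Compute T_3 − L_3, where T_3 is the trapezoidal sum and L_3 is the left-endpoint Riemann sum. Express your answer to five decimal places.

T_3 ≈ -10.0740741.
L_3 ≈ -4.7407407.
T_3 − L_3 ≈ -5.33333.

-5.33333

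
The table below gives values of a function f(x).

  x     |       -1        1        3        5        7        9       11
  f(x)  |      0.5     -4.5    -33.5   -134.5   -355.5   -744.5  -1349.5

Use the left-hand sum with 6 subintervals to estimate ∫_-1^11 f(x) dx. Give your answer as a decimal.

Δx = 2.
Sum = 2·[0.5 + (-4.5) + (-33.5) + (-134.5) + (-355.5) + (-744.5)] = -2544.

-2544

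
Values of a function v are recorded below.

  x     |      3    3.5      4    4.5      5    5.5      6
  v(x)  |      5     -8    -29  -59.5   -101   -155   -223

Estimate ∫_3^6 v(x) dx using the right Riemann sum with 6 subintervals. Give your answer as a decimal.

Δx = 0.5.
Sum = 0.5·[(-8) + (-29) + (-59.5) + (-101) + (-155) + (-223)] = -287.75.

-287.75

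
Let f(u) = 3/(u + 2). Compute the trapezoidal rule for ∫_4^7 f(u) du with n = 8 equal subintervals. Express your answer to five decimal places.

1.21694

Δu = (7 − 4)/8 = 0.375.
f(4) = 0.5, f(4.375) = 8/17, f(4.75) = 4/9, f(5.125) = 8/19, f(5.5) = 0.4, f(5.875) = 8/21, f(6.25) = 4/11, f(6.625) = 8/23, f(7) = 1/3.
T_8 = (Δu/2)·[f(u_0) + 2f(u_1) + ... + 2f(u_{7}) + f(u_8)].
Sum ≈ 1.21694.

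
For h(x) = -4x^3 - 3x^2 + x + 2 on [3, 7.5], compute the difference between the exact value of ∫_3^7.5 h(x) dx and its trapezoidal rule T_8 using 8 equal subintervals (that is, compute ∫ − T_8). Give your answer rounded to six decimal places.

15.662109

Exact integral: ∫_3^7.5 h(x) dx = -3445.3125.
T_8 ≈ -3460.97460938.
Error ≈ -3445.3125 − (-3460.97460938) ≈ 15.662109.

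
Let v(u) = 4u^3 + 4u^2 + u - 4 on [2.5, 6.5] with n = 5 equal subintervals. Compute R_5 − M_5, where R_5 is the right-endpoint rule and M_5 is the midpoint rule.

510.72

R_5 = 2591.68.
M_5 = 2080.96.
R_5 − M_5 = 510.72.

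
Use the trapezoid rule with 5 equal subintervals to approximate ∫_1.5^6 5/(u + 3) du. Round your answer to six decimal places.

3.478175

Δu = (6 − 1.5)/5 = 0.9.
f(1.5) = 10/9, f(2.4) = 25/27, f(3.3) = 50/63, f(4.2) = 25/36, f(5.1) = 50/81, f(6) = 5/9.
T_5 = (Δu/2)·[f(u_0) + 2f(u_1) + ... + 2f(u_{4}) + f(u_5)].
Sum ≈ 3.478175.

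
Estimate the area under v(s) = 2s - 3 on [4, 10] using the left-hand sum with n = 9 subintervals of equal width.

62

Δs = (10 − 4)/9 = 2/3.
Left endpoints: 4, 14/3, 16/3, 6, 20/3, 22/3, 8, 26/3, 28/3.
v(4) = 5, v(14/3) = 19/3, v(16/3) = 23/3, v(6) = 9, v(20/3) = 31/3, v(22/3) = 35/3, v(8) = 13, v(26/3) = 43/3, v(28/3) = 47/3.
Sum = Δs · [v(4) + v(14/3) + v(16/3) + ...].
Sum = 62.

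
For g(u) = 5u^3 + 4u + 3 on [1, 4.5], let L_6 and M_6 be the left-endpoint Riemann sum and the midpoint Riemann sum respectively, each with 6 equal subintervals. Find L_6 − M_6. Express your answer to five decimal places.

-123.23372

L_6 ≈ 433.0004340.
M_6 ≈ 556.2341580.
L_6 − M_6 ≈ -123.23372.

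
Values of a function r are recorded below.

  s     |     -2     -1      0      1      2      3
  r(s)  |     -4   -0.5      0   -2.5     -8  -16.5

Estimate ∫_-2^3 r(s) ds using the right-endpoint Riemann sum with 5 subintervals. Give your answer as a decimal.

-27.5

Δs = 1.
Sum = 1·[(-0.5) + 0 + (-2.5) + (-8) + (-16.5)] = -27.5.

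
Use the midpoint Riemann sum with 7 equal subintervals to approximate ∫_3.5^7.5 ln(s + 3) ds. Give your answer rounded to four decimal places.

8.5235

Δs = (7.5 − 3.5)/7 = 4/7.
Midpoints: 53/14, 61/14, 69/14, 5.5, 85/14, 93/14, 101/14.
f(53/14) ≈ 1.9148, f(61/14) ≈ 1.9957, f(69/14) ≈ 2.0705, f(5.5) ≈ 2.1401, f(85/14) ≈ 2.2051, f(93/14) ≈ 2.2662, f(101/14) ≈ 2.3238.
Sum = Δs · [f(53/14) + f(61/14) + f(69/14) + ...].
Sum ≈ 8.5235.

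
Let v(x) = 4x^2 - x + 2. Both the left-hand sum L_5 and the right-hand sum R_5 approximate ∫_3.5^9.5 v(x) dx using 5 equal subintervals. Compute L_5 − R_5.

-367.2

L_5 = 881.16.
R_5 = 1248.36.
L_5 − R_5 = -367.2.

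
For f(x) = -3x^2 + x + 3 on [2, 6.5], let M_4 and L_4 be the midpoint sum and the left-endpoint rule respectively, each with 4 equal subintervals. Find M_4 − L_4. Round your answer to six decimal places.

M_4 ≈ -232.57617188.
L_4 = -174.83203125.
M_4 − L_4 ≈ -57.744141.

-57.744141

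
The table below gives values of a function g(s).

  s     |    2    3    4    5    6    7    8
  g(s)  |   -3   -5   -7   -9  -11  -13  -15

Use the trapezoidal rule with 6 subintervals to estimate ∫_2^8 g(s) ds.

-54

Δs = 1.
T_6 = (1/2)·[(-3) + 2·(-5) + 2·(-7) + 2·(-9) + 2·(-11) + 2·(-13) + (-15)] = -54.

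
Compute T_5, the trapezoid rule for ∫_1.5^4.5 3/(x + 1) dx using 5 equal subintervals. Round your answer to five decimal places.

2.37672

Δx = (4.5 − 1.5)/5 = 0.6.
f(1.5) = 1.2, f(2.1) = 30/31, f(2.7) = 30/37, f(3.3) = 30/43, f(3.9) = 30/49, f(4.5) = 6/11.
T_5 = (Δx/2)·[f(x_0) + 2f(x_1) + ... + 2f(x_{4}) + f(x_5)].
Sum ≈ 2.37672.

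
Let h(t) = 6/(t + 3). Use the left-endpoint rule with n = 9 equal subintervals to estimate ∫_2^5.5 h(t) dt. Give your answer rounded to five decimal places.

Δt = (5.5 − 2)/9 = 7/18.
Left endpoints: 2, 43/18, 25/9, 19/6, 32/9, 71/18, 13/3, 85/18, 46/9.
h(2) = 1.2, h(43/18) = 108/97, h(25/9) = 27/26, h(19/6) = 36/37, h(32/9) = 54/59, h(71/18) = 0.864, h(13/3) = 9/11, h(85/18) = 108/139, h(46/9) = 54/73.
Sum = Δt · [h(2) + h(43/18) + h(25/9) + ...].
Sum ≈ 3.28182.

3.28182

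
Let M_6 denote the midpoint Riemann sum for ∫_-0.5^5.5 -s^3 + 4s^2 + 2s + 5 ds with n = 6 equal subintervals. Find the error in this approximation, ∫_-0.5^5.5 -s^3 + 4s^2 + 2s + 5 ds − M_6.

Exact integral: ∫_-0.5^5.5 f(s) ds = 53.25.
M_6 = 55.
Error = 53.25 − 55 = -1.75.

-1.75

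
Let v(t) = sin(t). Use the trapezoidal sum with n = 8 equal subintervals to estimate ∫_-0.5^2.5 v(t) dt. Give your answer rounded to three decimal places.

1.659

Δt = (2.5 − (-0.5))/8 = 0.375.
v(-0.5) ≈ -0.479, v(-0.125) ≈ -0.125, v(0.25) ≈ 0.247, v(0.625) ≈ 0.585, v(1) ≈ 0.841, v(1.375) ≈ 0.981, v(1.75) ≈ 0.984, v(2.125) ≈ 0.850, v(2.5) ≈ 0.598.
T_8 = (Δt/2)·[v(t_0) + 2v(t_1) + ... + 2v(t_{7}) + v(t_8)].
Sum ≈ 1.659.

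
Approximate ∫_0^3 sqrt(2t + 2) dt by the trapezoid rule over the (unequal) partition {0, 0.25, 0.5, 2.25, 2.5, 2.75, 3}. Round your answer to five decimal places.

Subinterval widths: 0.25, 0.25, 1.75, 0.25, 0.25, 0.25.
f(0) ≈ 1.41421, f(0.25) ≈ 1.58114, f(0.5) ≈ 1.73205, f(2.25) ≈ 2.54951, f(2.5) ≈ 2.64575, f(2.75) ≈ 2.73861, f(3) ≈ 2.82843.
On each subinterval the trapezoid contributes (Δt_i/2)·[f(t_{i-1}) + f(t_i)].
Sum ≈ 6.55327.

6.55327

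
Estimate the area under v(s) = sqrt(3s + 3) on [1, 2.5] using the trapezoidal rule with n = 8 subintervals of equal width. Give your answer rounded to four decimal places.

Δs = (2.5 − 1)/8 = 0.1875.
v(1) ≈ 2.4495, v(1.1875) ≈ 2.5617, v(1.375) ≈ 2.6693, v(1.5625) ≈ 2.7726, v(1.75) ≈ 2.8723, v(1.9375) ≈ 2.9686, v(2.125) ≈ 3.0619, v(2.3125) ≈ 3.1524, v(2.5) ≈ 3.2404.
T_8 = (Δs/2)·[v(s_0) + 2v(s_1) + ... + 2v(s_{7}) + v(s_8)].
Sum ≈ 4.2944.

4.2944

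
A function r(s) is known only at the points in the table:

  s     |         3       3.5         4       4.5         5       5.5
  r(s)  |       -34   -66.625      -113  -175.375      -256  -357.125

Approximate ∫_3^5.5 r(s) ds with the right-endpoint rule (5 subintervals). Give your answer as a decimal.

-484.0625

Δs = 0.5.
Sum = 0.5·[(-66.625) + (-113) + (-175.375) + (-256) + (-357.125)] = -484.0625.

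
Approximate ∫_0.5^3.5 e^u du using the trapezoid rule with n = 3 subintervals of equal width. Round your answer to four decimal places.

Δu = (3.5 − 0.5)/3 = 1.
f(0.5) ≈ 1.6487, f(1.5) ≈ 4.4817, f(2.5) ≈ 12.1825, f(3.5) ≈ 33.1155.
T_3 = (Δu/2)·[f(u_0) + 2f(u_1) + 2f(u_2) + f(u_3)].
Sum ≈ 34.0463.

34.0463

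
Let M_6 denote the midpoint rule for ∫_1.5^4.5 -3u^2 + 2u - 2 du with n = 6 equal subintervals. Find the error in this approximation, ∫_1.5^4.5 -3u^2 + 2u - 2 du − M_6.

Exact integral: ∫_1.5^4.5 f(u) du = -75.75.
M_6 = -75.5625.
Error = -75.75 − (-75.5625) = -0.1875.

-0.1875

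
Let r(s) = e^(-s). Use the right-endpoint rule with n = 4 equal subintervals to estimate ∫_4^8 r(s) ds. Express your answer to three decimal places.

0.010

Δs = (8 − 4)/4 = 1.
Right endpoints: 5, 6, 7, 8.
r(5) ≈ 0.007, r(6) ≈ 0.002, r(7) ≈ 0.001, r(8) ≈ 0.000.
Sum = Δs · [r(5) + r(6) + r(7) + r(8)].
Sum ≈ 0.010.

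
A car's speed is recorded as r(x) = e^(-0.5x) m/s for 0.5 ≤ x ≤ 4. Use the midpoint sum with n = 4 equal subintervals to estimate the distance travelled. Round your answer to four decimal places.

Δx = (4 − 0.5)/4 = 0.875.
Midpoints: 0.9375, 1.8125, 2.6875, 3.5625.
r(0.9375) ≈ 0.6258, r(1.8125) ≈ 0.4040, r(2.6875) ≈ 0.2609, r(3.5625) ≈ 0.1684.
Sum = Δx · [r(0.9375) + r(1.8125) + r(2.6875) + r(3.5625)].
Sum ≈ 1.2767.

1.2767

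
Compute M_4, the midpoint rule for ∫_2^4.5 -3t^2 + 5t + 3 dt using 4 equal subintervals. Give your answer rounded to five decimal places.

-34.75586

Δt = (4.5 − 2)/4 = 0.625.
Midpoints: 2.3125, 2.9375, 3.5625, 4.1875.
f(2.3125) = -1.48046875, f(2.9375) = -8.19921875, f(3.5625) = -17.26171875, f(4.1875) = -28.66796875.
Sum = Δt · [f(2.3125) + f(2.9375) + f(3.5625) + f(4.1875)].
Sum ≈ -34.75586.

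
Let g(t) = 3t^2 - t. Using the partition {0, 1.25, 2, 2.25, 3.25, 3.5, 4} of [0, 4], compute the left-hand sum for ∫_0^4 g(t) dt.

41.75

Subinterval widths: 1.25, 0.75, 0.25, 1, 0.25, 0.5.
Left endpoints: 0, 1.25, 2, 2.25, 3.25, 3.5.
g(0) = 0, g(1.25) = 3.4375, g(2) = 10, g(2.25) = 12.9375, g(3.25) = 28.4375, g(3.5) = 33.25.
Sum = Σ Δt_i · g(t_i).
Sum = 41.75.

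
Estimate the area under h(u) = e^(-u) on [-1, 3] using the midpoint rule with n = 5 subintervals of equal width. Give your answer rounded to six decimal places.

2.598641

Δu = (3 − (-1))/5 = 0.8.
Midpoints: -0.6, 0.2, 1, 1.8, 2.6.
h(-0.6) ≈ 1.822119, h(0.2) ≈ 0.818731, h(1) ≈ 0.367879, h(1.8) ≈ 0.165299, h(2.6) ≈ 0.074274.
Sum = Δu · [h(-0.6) + h(0.2) + h(1) + h(1.8) + h(2.6)].
Sum ≈ 2.598641.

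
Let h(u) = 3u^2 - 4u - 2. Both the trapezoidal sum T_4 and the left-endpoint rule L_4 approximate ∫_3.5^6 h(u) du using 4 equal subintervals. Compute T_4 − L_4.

T_4 = 121.11328125.
L_4 = 101.97265625.
T_4 − L_4 = 19.140625.

19.140625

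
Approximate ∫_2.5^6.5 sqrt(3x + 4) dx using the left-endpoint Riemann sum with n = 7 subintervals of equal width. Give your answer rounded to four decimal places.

Δx = (6.5 − 2.5)/7 = 4/7.
Left endpoints: 2.5, 43/14, 51/14, 59/14, 67/14, 75/14, 83/14.
f(2.5) ≈ 3.3912, f(43/14) ≈ 3.6351, f(51/14) ≈ 3.8638, f(59/14) ≈ 4.0796, f(67/14) ≈ 4.2845, f(75/14) ≈ 4.4801, f(83/14) ≈ 4.6675.
Sum = Δx · [f(2.5) + f(43/14) + f(51/14) + ...].
Sum ≈ 16.2296.

16.2296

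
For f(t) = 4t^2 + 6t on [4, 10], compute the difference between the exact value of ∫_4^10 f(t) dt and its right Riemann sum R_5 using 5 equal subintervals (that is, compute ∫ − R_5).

Exact integral: ∫_4^10 f(t) dt = 1500.
R_5 = 1728.96.
Error = 1500 − 1728.96 = -228.96.

-228.96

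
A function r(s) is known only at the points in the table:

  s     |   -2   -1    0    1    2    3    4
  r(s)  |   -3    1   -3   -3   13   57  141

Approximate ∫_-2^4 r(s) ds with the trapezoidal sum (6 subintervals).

134

Δs = 1.
T_6 = (1/2)·[(-3) + 2·1 + 2·(-3) + 2·(-3) + 2·13 + 2·57 + 141] = 134.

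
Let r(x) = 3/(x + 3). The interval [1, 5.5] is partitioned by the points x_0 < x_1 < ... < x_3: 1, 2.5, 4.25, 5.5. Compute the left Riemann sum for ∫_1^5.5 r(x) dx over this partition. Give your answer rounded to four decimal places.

2.5968

Subinterval widths: 1.5, 1.75, 1.25.
Left endpoints: 1, 2.5, 4.25.
r(1) = 0.75, r(2.5) = 6/11, r(4.25) = 12/29.
Sum = Σ Δx_i · r(x_i).
Sum ≈ 2.5968.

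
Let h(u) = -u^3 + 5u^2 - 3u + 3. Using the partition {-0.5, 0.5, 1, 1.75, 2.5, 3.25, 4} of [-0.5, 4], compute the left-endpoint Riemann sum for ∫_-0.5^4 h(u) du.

Subinterval widths: 1, 0.5, 0.75, 0.75, 0.75, 0.75.
Left endpoints: -0.5, 0.5, 1, 1.75, 2.5, 3.25.
h(-0.5) = 5.875, h(0.5) = 2.625, h(1) = 4, h(1.75) = 7.703125, h(2.5) = 11.125, h(3.25) = 11.734375.
Sum = Σ Δu_i · h(u_i).
Sum = 33.109375.

33.109375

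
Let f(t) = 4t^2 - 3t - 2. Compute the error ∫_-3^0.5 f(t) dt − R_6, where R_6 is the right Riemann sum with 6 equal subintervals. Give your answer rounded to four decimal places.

12.4769

Exact integral: ∫_-3^0.5 f(t) dt ≈ 42.291667.
R_6 ≈ 29.814815.
Error ≈ 42.291667 − 29.814815 ≈ 12.4769.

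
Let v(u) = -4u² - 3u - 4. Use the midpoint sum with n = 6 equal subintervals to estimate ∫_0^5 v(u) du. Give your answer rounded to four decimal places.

Δu = (5 − 0)/6 = 5/6.
Midpoints: 5/12, 1.25, 25/12, 35/12, 3.75, 55/12.
v(5/12) = -107/18, v(1.25) = -14, v(25/12) = -497/18, v(35/12) = -421/9, v(3.75) = -71.5, v(55/12) = -916/9.
Sum = Δu · [v(5/12) + v(1.25) + v(25/12) + ...].
Sum ≈ -223.0093.

-223.0093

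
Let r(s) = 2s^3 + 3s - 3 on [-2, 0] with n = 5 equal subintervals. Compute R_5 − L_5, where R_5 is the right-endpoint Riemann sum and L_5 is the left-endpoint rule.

R_5 = -15.92.
L_5 = -24.72.
R_5 − L_5 = 8.8.

8.8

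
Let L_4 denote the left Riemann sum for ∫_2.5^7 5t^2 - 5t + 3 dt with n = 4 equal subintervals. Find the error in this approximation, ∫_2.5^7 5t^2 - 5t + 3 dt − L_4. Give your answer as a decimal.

102.83203125

Exact integral: ∫_2.5^7 f(t) dt = 452.25.
L_4 = 349.41796875.
Error = 452.25 − 349.41796875 = 102.83203125.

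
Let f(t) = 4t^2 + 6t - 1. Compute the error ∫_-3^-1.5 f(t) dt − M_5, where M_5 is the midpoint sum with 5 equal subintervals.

0.045

Exact integral: ∫_-3^-1.5 f(t) dt = 9.75.
M_5 = 9.705.
Error = 9.75 − 9.705 = 0.045.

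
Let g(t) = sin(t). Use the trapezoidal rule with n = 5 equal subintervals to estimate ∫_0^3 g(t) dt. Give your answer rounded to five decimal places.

1.92993

Δt = (3 − 0)/5 = 0.6.
g(0) ≈ 0.00000, g(0.6) ≈ 0.56464, g(1.2) ≈ 0.93204, g(1.8) ≈ 0.97385, g(2.4) ≈ 0.67546, g(3) ≈ 0.14112.
T_5 = (Δt/2)·[g(t_0) + 2g(t_1) + ... + 2g(t_{4}) + g(t_5)].
Sum ≈ 1.92993.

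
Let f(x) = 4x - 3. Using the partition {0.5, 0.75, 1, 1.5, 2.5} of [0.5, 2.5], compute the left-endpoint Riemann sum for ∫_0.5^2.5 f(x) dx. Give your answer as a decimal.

3.25

Subinterval widths: 0.25, 0.25, 0.5, 1.
Left endpoints: 0.5, 0.75, 1, 1.5.
f(0.5) = -1, f(0.75) = 0, f(1) = 1, f(1.5) = 3.
Sum = Σ Δx_i · f(x_i).
Sum = 3.25.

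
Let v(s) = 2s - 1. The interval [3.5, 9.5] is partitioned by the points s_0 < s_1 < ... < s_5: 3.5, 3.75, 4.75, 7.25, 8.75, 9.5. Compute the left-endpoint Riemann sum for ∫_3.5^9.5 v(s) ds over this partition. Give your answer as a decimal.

Subinterval widths: 0.25, 1, 2.5, 1.5, 0.75.
Left endpoints: 3.5, 3.75, 4.75, 7.25, 8.75.
v(3.5) = 6, v(3.75) = 6.5, v(4.75) = 8.5, v(7.25) = 13.5, v(8.75) = 16.5.
Sum = Σ Δs_i · v(s_i).
Sum = 61.875.

61.875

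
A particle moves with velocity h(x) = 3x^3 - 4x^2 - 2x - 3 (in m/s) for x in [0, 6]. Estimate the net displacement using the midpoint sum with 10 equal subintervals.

625.86

Δx = (6 − 0)/10 = 0.6.
Midpoints: 0.3, 0.9, 1.5, 2.1, 2.7, 3.3, 3.9, 4.5, 5.1, 5.7.
h(0.3) = -3.879, h(0.9) = -5.853, h(1.5) = -4.875, h(2.1) = 2.943, h(2.7) = 21.489, h(3.3) = 54.651, h(3.9) = 106.317, h(4.5) = 180.375, h(5.1) = 280.713, h(5.7) = 411.219.
Sum = Δx · [h(0.3) + h(0.9) + h(1.5) + ...].
Sum = 625.86.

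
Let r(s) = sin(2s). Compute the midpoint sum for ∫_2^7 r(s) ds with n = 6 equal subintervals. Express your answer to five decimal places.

Δs = (7 − 2)/6 = 5/6.
Midpoints: 29/12, 3.25, 49/12, 59/12, 5.75, 79/12.
r(29/12) ≈ -0.99270, r(3.25) ≈ 0.21512, r(49/12) ≈ 0.95151, r(59/12) ≈ -0.39728, r(5.75) ≈ -0.87545, r(79/12) ≈ 0.56489.
Sum = Δs · [r(29/12) + r(3.25) + r(49/12) + ...].
Sum ≈ -0.44493.

-0.44493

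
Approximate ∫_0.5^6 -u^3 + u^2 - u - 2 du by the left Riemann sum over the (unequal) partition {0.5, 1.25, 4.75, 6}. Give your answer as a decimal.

-128.72265625

Subinterval widths: 0.75, 3.5, 1.25.
Left endpoints: 0.5, 1.25, 4.75.
f(0.5) = -2.375, f(1.25) = -3.640625, f(4.75) = -91.359375.
Sum = Σ Δu_i · f(u_i).
Sum = -128.72265625.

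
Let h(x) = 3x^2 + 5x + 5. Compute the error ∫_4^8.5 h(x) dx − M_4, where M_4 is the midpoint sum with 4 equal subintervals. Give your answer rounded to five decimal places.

Exact integral: ∫_4^8.5 h(x) dx = 713.25.
M_4 ≈ 711.8261719.
Error ≈ 713.25 − 711.8261719 ≈ 1.42383.

1.42383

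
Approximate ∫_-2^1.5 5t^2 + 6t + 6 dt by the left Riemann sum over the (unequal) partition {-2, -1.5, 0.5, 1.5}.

33.75

Subinterval widths: 0.5, 2, 1.
Left endpoints: -2, -1.5, 0.5.
f(-2) = 14, f(-1.5) = 8.25, f(0.5) = 10.25.
Sum = Σ Δt_i · f(t_i).
Sum = 33.75.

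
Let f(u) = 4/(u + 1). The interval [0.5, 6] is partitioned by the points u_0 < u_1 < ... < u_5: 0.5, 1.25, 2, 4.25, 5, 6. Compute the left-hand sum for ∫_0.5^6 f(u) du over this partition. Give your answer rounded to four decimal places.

7.5714

Subinterval widths: 0.75, 0.75, 2.25, 0.75, 1.
Left endpoints: 0.5, 1.25, 2, 4.25, 5.
f(0.5) = 8/3, f(1.25) = 16/9, f(2) = 4/3, f(4.25) = 16/21, f(5) = 2/3.
Sum = Σ Δu_i · f(u_i).
Sum ≈ 7.5714.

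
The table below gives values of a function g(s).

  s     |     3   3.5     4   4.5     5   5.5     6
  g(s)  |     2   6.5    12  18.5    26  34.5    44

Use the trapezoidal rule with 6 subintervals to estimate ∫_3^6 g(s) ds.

Δs = 0.5.
T_6 = (0.5/2)·[2 + 2·6.5 + 2·12 + 2·18.5 + 2·26 + 2·34.5 + 44] = 60.25.

60.25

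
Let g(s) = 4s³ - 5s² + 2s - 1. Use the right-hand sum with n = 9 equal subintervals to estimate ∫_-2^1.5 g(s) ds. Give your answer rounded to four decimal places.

Δs = (1.5 − (-2))/9 = 7/18.
Right endpoints: -29/18, -11/9, -5/6, -4/9, -1/18, 1/3, 13/18, 10/9, 1.5.
g(-29/18) = -98935/2916, g(-11/9) = -13280/729, g(-5/6) = -913/108, g(-4/9) = -2353/729, g(-1/18) = -3287/2916, g(1/3) = -20/27, g(13/18) = -1915/2916, g(10/9) = 391/729, g(1.5) = 4.25.
Sum = Δs · [g(-29/18) + g(-11/9) + g(-5/6) + ...].
Sum ≈ -23.9419.

-23.9419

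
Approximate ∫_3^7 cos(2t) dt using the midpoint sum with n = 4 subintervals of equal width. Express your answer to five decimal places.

Δt = (7 − 3)/4 = 1.
Midpoints: 3.5, 4.5, 5.5, 6.5.
f(3.5) ≈ 0.75390, f(4.5) ≈ -0.91113, f(5.5) ≈ 0.00443, f(6.5) ≈ 0.90745.
Sum = Δt · [f(3.5) + f(4.5) + f(5.5) + f(6.5)].
Sum ≈ 0.75464.

0.75464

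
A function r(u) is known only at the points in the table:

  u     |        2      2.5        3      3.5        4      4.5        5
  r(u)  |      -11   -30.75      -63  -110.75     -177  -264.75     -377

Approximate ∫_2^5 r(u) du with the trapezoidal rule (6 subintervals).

Δu = 0.5.
T_6 = (0.5/2)·[(-11) + 2·(-30.75) + 2·(-63) + 2·(-110.75) + 2·(-177) + 2·(-264.75) + (-377)] = -420.125.

-420.125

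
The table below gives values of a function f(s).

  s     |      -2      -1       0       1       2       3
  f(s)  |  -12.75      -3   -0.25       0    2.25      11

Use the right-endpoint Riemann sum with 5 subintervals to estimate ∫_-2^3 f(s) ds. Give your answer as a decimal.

10

Δs = 1.
Sum = 1·[(-3) + (-0.25) + 0 + 2.25 + 11] = 10.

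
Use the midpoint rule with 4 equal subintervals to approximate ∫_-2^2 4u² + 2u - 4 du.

Δu = (2 − (-2))/4 = 1.
Midpoints: -1.5, -0.5, 0.5, 1.5.
f(-1.5) = 2, f(-0.5) = -4, f(0.5) = -2, f(1.5) = 8.
Sum = Δu · [f(-1.5) + f(-0.5) + f(0.5) + f(1.5)].
Sum = 4.

4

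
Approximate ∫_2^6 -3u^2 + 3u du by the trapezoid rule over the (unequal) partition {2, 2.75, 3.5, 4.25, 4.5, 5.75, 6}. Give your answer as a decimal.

Subinterval widths: 0.75, 0.75, 0.75, 0.25, 1.25, 0.25.
f(2) = -6, f(2.75) = -14.4375, f(3.5) = -26.25, f(4.25) = -41.4375, f(4.5) = -47.25, f(5.75) = -81.9375, f(6) = -90.
On each subinterval the trapezoid contributes (Δu_i/2)·[f(u_{i-1}) + f(u_i)].
Sum = -161.625.

-161.625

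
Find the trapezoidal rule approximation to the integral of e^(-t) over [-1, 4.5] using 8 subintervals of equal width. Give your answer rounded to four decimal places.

2.8130

Δt = (4.5 − (-1))/8 = 0.6875.
f(-1) ≈ 2.7183, f(-0.3125) ≈ 1.3668, f(0.375) ≈ 0.6873, f(1.0625) ≈ 0.3456, f(1.75) ≈ 0.1738, f(2.4375) ≈ 0.0874, f(3.125) ≈ 0.0439, f(3.8125) ≈ 0.0221, f(4.5) ≈ 0.0111.
T_8 = (Δt/2)·[f(t_0) + 2f(t_1) + ... + 2f(t_{7}) + f(t_8)].
Sum ≈ 2.8130.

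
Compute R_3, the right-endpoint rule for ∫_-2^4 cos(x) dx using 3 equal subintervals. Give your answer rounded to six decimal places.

Δx = (4 − (-2))/3 = 2.
Right endpoints: 0, 2, 4.
f(0) ≈ 1.000000, f(2) ≈ -0.416147, f(4) ≈ -0.653644.
Sum = Δx · [f(0) + f(2) + f(4)].
Sum ≈ -0.139581.

-0.139581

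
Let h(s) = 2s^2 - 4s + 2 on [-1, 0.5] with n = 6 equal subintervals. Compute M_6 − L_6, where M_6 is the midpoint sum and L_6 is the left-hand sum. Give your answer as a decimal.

M_6 = 5.234375.
L_6 = 6.21875.
M_6 − L_6 = -0.984375.

-0.984375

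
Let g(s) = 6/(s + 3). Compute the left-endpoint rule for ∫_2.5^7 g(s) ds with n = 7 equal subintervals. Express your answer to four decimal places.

Δs = (7 − 2.5)/7 = 9/14.
Left endpoints: 2.5, 22/7, 53/14, 31/7, 71/14, 40/7, 89/14.
g(2.5) = 12/11, g(22/7) = 42/43, g(53/14) = 84/95, g(31/7) = 21/26, g(71/14) = 84/113, g(40/7) = 42/61, g(89/14) = 84/131.
Sum = Δs · [g(2.5) + g(22/7) + g(53/14) + ...].
Sum ≈ 3.7496.

3.7496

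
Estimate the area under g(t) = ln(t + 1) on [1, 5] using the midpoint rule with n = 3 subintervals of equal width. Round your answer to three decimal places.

5.388

Δt = (5 − 1)/3 = 4/3.
Midpoints: 5/3, 3, 13/3.
g(5/3) ≈ 0.981, g(3) ≈ 1.386, g(13/3) ≈ 1.674.
Sum = Δt · [g(5/3) + g(3) + g(13/3)].
Sum ≈ 5.388.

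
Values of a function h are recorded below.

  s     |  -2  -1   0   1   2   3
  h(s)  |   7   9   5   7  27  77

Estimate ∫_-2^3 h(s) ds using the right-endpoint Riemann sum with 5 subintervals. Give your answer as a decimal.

Δs = 1.
Sum = 1·[9 + 5 + 7 + 27 + 77] = 125.

125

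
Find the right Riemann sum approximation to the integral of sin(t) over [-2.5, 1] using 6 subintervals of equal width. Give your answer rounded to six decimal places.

-0.883206

Δt = (1 − (-2.5))/6 = 7/12.
Right endpoints: -23/12, -4/3, -0.75, -1/6, 5/12, 1.
f(-23/12) ≈ -0.940781, f(-4/3) ≈ -0.971938, f(-0.75) ≈ -0.681639, f(-1/6) ≈ -0.165896, f(5/12) ≈ 0.404715, f(1) ≈ 0.841471.
Sum = Δt · [f(-23/12) + f(-4/3) + f(-0.75) + ...].
Sum ≈ -0.883206.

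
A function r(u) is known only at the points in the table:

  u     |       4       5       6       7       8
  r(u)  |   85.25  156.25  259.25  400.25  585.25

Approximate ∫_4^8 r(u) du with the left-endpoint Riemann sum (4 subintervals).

901

Δu = 1.
Sum = 1·[85.25 + 156.25 + 259.25 + 400.25] = 901.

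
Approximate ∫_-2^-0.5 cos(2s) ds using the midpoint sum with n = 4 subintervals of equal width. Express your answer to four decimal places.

Δs = (-0.5 − (-2))/4 = 0.375.
Midpoints: -1.8125, -1.4375, -1.0625, -0.6875.
f(-1.8125) ≈ -0.8854, f(-1.4375) ≈ -0.9647, f(-1.0625) ≈ -0.5263, f(-0.6875) ≈ 0.1945.
Sum = Δs · [f(-1.8125) + f(-1.4375) + f(-1.0625) + f(-0.6875)].
Sum ≈ -0.8182.

-0.8182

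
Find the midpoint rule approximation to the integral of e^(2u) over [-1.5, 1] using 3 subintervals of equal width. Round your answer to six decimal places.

Δu = (1 − (-1.5))/3 = 5/6.
Midpoints: -13/12, -0.25, 7/12.
f(-13/12) ≈ 0.114559, f(-0.25) ≈ 0.606531, f(7/12) ≈ 3.211271.
Sum = Δu · [f(-13/12) + f(-0.25) + f(7/12)].
Sum ≈ 3.276967.

3.276967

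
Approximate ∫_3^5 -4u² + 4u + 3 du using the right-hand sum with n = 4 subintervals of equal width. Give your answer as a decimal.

-107

Δu = (5 − 3)/4 = 0.5.
Right endpoints: 3.5, 4, 4.5, 5.
f(3.5) = -32, f(4) = -45, f(4.5) = -60, f(5) = -77.
Sum = Δu · [f(3.5) + f(4) + f(4.5) + f(5)].
Sum = -107.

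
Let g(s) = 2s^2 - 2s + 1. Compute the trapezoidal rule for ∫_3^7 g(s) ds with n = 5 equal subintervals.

175.52

Δs = (7 − 3)/5 = 0.8.
g(3) = 13, g(3.8) = 22.28, g(4.6) = 34.12, g(5.4) = 48.52, g(6.2) = 65.48, g(7) = 85.
T_5 = (Δs/2)·[g(s_0) + 2g(s_1) + ... + 2g(s_{4}) + g(s_5)].
Sum = 175.52.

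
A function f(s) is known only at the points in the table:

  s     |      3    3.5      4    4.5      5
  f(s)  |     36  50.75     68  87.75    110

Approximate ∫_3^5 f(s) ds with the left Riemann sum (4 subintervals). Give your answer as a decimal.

Δs = 0.5.
Sum = 0.5·[36 + 50.75 + 68 + 87.75] = 121.25.

121.25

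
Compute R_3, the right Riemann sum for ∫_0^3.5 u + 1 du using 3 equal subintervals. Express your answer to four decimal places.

Δu = (3.5 − 0)/3 = 7/6.
Right endpoints: 7/6, 7/3, 3.5.
f(7/6) = 13/6, f(7/3) = 10/3, f(3.5) = 4.5.
Sum = Δu · [f(7/6) + f(7/3) + f(3.5)].
Sum ≈ 11.6667.

11.6667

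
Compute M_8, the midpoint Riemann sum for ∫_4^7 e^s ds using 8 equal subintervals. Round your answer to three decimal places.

1035.954

Δs = (7 − 4)/8 = 0.375.
Midpoints: 4.1875, 4.5625, 4.9375, 5.3125, 5.6875, 6.0625, 6.4375, 6.8125.
f(4.1875) ≈ 65.858, f(4.5625) ≈ 95.823, f(4.9375) ≈ 139.421, f(5.3125) ≈ 202.857, f(5.6875) ≈ 295.155, f(6.0625) ≈ 429.448, f(6.4375) ≈ 624.843, f(6.8125) ≈ 909.141.
Sum = Δs · [f(4.1875) + f(4.5625) + f(4.9375) + ...].
Sum ≈ 1035.954.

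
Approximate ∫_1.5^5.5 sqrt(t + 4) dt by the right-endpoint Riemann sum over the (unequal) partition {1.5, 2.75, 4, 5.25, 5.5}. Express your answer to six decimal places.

Subinterval widths: 1.25, 1.25, 1.25, 0.25.
Right endpoints: 2.75, 4, 5.25, 5.5.
f(2.75) ≈ 2.598076, f(4) ≈ 2.828427, f(5.25) ≈ 3.041381, f(5.5) ≈ 3.082207.
Sum = Σ Δt_i · f(t_i).
Sum ≈ 11.355408.

11.355408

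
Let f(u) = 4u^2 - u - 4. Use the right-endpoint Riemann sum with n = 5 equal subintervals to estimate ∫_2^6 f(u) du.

Δu = (6 − 2)/5 = 0.8.
Right endpoints: 2.8, 3.6, 4.4, 5.2, 6.
f(2.8) = 24.56, f(3.6) = 44.24, f(4.4) = 69.04, f(5.2) = 98.96, f(6) = 134.
Sum = Δu · [f(2.8) + f(3.6) + f(4.4) + f(5.2) + f(6)].
Sum = 296.64.

296.64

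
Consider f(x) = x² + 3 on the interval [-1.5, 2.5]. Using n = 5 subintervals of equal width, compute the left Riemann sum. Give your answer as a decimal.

Δx = (2.5 − (-1.5))/5 = 0.8.
Left endpoints: -1.5, -0.7, 0.1, 0.9, 1.7.
f(-1.5) = 5.25, f(-0.7) = 3.49, f(0.1) = 3.01, f(0.9) = 3.81, f(1.7) = 5.89.
Sum = Δx · [f(-1.5) + f(-0.7) + f(0.1) + f(0.9) + f(1.7)].
Sum = 17.16.

17.16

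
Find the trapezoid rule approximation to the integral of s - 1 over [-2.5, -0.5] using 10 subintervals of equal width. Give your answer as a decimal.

-5

Δs = (-0.5 − (-2.5))/10 = 0.2.
f(-2.5) = -3.5, f(-2.3) = -3.3, f(-2.1) = -3.1, f(-1.9) = -2.9, f(-1.7) = -2.7, f(-1.5) = -2.5, f(-1.3) = -2.3, f(-1.1) = -2.1, f(-0.9) = -1.9, f(-0.7) = -1.7, f(-0.5) = -1.5.
T_10 = (Δs/2)·[f(s_0) + 2f(s_1) + ... + 2f(s_{9}) + f(s_10)].
Sum = -5.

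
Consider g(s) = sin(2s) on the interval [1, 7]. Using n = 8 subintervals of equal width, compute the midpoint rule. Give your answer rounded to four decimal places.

-0.3042

Δs = (7 − 1)/8 = 0.75.
Midpoints: 1.375, 2.125, 2.875, 3.625, 4.375, 5.125, 5.875, 6.625.
g(1.375) ≈ 0.3817, g(2.125) ≈ -0.8950, g(2.875) ≈ -0.5083, g(3.625) ≈ 0.8231, g(4.375) ≈ 0.6247, g(5.125) ≈ -0.7347, g(5.875) ≈ -0.7287, g(6.625) ≈ 0.6316.
Sum = Δs · [g(1.375) + g(2.125) + g(2.875) + ...].
Sum ≈ -0.3042.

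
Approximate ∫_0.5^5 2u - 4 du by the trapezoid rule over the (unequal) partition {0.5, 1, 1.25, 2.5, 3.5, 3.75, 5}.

6.75

Subinterval widths: 0.5, 0.25, 1.25, 1, 0.25, 1.25.
f(0.5) = -3, f(1) = -2, f(1.25) = -1.5, f(2.5) = 1, f(3.5) = 3, f(3.75) = 3.5, f(5) = 6.
On each subinterval the trapezoid contributes (Δu_i/2)·[f(u_{i-1}) + f(u_i)].
Sum = 6.75.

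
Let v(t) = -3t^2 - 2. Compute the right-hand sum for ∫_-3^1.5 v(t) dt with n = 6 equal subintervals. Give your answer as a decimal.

-33.046875

Δt = (1.5 − (-3))/6 = 0.75.
Right endpoints: -2.25, -1.5, -0.75, 0, 0.75, 1.5.
v(-2.25) = -17.1875, v(-1.5) = -8.75, v(-0.75) = -3.6875, v(0) = -2, v(0.75) = -3.6875, v(1.5) = -8.75.
Sum = Δt · [v(-2.25) + v(-1.5) + v(-0.75) + ...].
Sum = -33.046875.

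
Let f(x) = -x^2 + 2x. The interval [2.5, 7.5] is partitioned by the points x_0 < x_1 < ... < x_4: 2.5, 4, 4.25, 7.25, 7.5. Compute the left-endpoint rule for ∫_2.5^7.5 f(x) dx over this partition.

-42.078125

Subinterval widths: 1.5, 0.25, 3, 0.25.
Left endpoints: 2.5, 4, 4.25, 7.25.
f(2.5) = -1.25, f(4) = -8, f(4.25) = -9.5625, f(7.25) = -38.0625.
Sum = Σ Δx_i · f(x_i).
Sum = -42.078125.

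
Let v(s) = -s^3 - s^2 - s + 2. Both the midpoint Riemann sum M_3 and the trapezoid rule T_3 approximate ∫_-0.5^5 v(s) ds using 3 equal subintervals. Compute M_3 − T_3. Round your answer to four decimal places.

35.8168

M_3 ≈ -187.378762.
T_3 ≈ -223.195602.
M_3 − T_3 ≈ 35.8168.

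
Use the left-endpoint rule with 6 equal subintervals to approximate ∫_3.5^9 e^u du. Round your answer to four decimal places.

Δu = (9 − 3.5)/6 = 11/12.
Left endpoints: 3.5, 53/12, 16/3, 6.25, 43/6, 97/12.
f(3.5) ≈ 33.1155, f(53/12) ≈ 82.8198, f(16/3) ≈ 207.1272, f(6.25) ≈ 518.0128, f(43/6) ≈ 1295.5190, f(97/12) ≈ 3240.0153.
Sum = Δu · [f(3.5) + f(53/12) + f(16/3) + ...].
Sum ≈ 4928.5588.

4928.5588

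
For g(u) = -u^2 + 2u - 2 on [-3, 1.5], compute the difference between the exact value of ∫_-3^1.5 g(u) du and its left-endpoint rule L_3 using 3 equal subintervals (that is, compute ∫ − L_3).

Exact integral: ∫_-3^1.5 g(u) du = -25.875.
L_3 = -39.375.
Error = -25.875 − (-39.375) = 13.5.

13.5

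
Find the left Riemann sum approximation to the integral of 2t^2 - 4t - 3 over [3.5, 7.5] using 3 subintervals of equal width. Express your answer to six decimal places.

107.037037

Δt = (7.5 − 3.5)/3 = 4/3.
Left endpoints: 3.5, 29/6, 37/6.
f(3.5) = 7.5, f(29/6) = 439/18, f(37/6) = 871/18.
Sum = Δt · [f(3.5) + f(29/6) + f(37/6)].
Sum ≈ 107.037037.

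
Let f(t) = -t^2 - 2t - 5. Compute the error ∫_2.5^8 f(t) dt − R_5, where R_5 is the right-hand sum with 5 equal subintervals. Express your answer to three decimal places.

Exact integral: ∫_2.5^8 f(t) dt ≈ -250.70833.
R_5 = -289.63.
Error ≈ -250.70833 − (-289.63) ≈ 38.922.

38.922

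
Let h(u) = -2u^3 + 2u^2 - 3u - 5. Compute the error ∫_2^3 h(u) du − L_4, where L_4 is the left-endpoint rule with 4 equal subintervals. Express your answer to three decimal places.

Exact integral: ∫_2^3 h(u) du ≈ -32.33333.
L_4 = -28.59375.
Error ≈ -32.33333 − (-28.59375) ≈ -3.740.

-3.740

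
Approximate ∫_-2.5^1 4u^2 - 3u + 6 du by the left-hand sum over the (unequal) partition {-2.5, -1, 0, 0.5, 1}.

76.5

Subinterval widths: 1.5, 1, 0.5, 0.5.
Left endpoints: -2.5, -1, 0, 0.5.
f(-2.5) = 38.5, f(-1) = 13, f(0) = 6, f(0.5) = 5.5.
Sum = Σ Δu_i · f(u_i).
Sum = 76.5.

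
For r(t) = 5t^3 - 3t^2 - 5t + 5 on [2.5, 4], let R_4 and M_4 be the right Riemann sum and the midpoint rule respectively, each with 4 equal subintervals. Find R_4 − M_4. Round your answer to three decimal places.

R_4 ≈ 245.99121.
M_4 ≈ 205.11768.
R_4 − M_4 ≈ 40.874.

40.874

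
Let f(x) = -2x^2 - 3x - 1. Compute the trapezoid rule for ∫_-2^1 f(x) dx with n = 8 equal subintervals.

Δx = (1 − (-2))/8 = 0.375.
f(-2) = -3, f(-1.625) = -1.40625, f(-1.25) = -0.375, f(-0.875) = 0.09375, f(-0.5) = 0, f(-0.125) = -0.65625, f(0.25) = -1.875, f(0.625) = -3.65625, f(1) = -6.
T_8 = (Δx/2)·[f(x_0) + 2f(x_1) + ... + 2f(x_{7}) + f(x_8)].
Sum = -4.640625.

-4.640625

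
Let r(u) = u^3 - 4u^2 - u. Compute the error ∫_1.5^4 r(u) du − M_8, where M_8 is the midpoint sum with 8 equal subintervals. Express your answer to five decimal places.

Exact integral: ∫_1.5^4 r(u) du ≈ -24.9739583.
M_8 ≈ -25.0604248.
Error ≈ -24.9739583 − (-25.0604248) ≈ 0.08647.

0.08647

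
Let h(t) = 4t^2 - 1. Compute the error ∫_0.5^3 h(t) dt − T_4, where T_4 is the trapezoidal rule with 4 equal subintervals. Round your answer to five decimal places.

-0.65104

Exact integral: ∫_0.5^3 h(t) dt ≈ 33.3333333.
T_4 = 33.984375.
Error ≈ 33.3333333 − 33.984375 ≈ -0.65104.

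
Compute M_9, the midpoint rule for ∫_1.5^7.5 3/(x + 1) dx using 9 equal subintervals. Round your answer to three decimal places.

Δx = (7.5 − 1.5)/9 = 2/3.
Midpoints: 11/6, 2.5, 19/6, 23/6, 4.5, 31/6, 35/6, 6.5, 43/6.
f(11/6) = 18/17, f(2.5) = 6/7, f(19/6) = 0.72, f(23/6) = 18/29, f(4.5) = 6/11, f(31/6) = 18/37, f(35/6) = 18/41, f(6.5) = 0.4, f(43/6) = 18/49.
Sum = Δx · [f(11/6) + f(2.5) + f(19/6) + ...].
Sum ≈ 3.663.

3.663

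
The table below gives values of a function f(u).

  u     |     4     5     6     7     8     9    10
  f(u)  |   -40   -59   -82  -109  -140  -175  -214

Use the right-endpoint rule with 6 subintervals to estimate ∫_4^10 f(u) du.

-779

Δu = 1.
Sum = 1·[(-59) + (-82) + (-109) + (-140) + (-175) + (-214)] = -779.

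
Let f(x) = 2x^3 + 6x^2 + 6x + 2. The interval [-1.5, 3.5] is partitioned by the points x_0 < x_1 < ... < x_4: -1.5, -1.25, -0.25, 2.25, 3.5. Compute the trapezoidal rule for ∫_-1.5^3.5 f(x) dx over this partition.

244.0625

Subinterval widths: 0.25, 1, 2.5, 1.25.
f(-1.5) = -0.25, f(-1.25) = -0.03125, f(-0.25) = 0.84375, f(2.25) = 68.65625, f(3.5) = 182.25.
On each subinterval the trapezoid contributes (Δx_i/2)·[f(x_{i-1}) + f(x_i)].
Sum = 244.0625.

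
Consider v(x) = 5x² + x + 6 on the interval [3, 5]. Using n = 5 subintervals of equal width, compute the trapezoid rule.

183.6

Δx = (5 − 3)/5 = 0.4.
v(3) = 54, v(3.4) = 67.2, v(3.8) = 82, v(4.2) = 98.4, v(4.6) = 116.4, v(5) = 136.
T_5 = (Δx/2)·[v(x_0) + 2v(x_1) + ... + 2v(x_{4}) + v(x_5)].
Sum = 183.6.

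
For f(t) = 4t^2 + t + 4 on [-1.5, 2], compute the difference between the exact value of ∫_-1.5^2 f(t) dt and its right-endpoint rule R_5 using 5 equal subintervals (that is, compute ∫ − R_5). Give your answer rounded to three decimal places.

Exact integral: ∫_-1.5^2 f(t) dt ≈ 30.04167.
R_5 = 34.86.
Error ≈ 30.04167 − 34.86 ≈ -4.818.

-4.818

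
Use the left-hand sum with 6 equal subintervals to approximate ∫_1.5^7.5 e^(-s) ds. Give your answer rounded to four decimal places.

Δs = (7.5 − 1.5)/6 = 1.
Left endpoints: 1.5, 2.5, 3.5, 4.5, 5.5, 6.5.
f(1.5) ≈ 0.2231, f(2.5) ≈ 0.0821, f(3.5) ≈ 0.0302, f(4.5) ≈ 0.0111, f(5.5) ≈ 0.0041, f(6.5) ≈ 0.0015.
Sum = Δs · [f(1.5) + f(2.5) + f(3.5) + ...].
Sum ≈ 0.3521.

0.3521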